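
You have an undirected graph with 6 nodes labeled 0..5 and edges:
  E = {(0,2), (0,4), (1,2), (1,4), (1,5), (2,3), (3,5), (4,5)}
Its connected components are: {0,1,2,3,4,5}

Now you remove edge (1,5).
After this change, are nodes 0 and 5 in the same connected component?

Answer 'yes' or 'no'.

Answer: yes

Derivation:
Initial components: {0,1,2,3,4,5}
Removing edge (1,5): not a bridge — component count unchanged at 1.
New components: {0,1,2,3,4,5}
Are 0 and 5 in the same component? yes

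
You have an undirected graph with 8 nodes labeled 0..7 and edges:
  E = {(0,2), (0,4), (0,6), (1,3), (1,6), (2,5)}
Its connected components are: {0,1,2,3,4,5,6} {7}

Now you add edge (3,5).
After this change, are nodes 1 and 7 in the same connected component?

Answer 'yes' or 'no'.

Answer: no

Derivation:
Initial components: {0,1,2,3,4,5,6} {7}
Adding edge (3,5): both already in same component {0,1,2,3,4,5,6}. No change.
New components: {0,1,2,3,4,5,6} {7}
Are 1 and 7 in the same component? no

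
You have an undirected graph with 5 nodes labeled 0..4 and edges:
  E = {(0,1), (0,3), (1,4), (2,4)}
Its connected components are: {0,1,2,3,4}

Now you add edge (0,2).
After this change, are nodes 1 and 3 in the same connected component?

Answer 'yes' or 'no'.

Answer: yes

Derivation:
Initial components: {0,1,2,3,4}
Adding edge (0,2): both already in same component {0,1,2,3,4}. No change.
New components: {0,1,2,3,4}
Are 1 and 3 in the same component? yes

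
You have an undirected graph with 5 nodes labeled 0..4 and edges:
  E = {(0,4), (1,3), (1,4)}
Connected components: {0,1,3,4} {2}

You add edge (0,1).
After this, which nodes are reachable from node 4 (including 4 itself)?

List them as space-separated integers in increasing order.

Before: nodes reachable from 4: {0,1,3,4}
Adding (0,1): both endpoints already in same component. Reachability from 4 unchanged.
After: nodes reachable from 4: {0,1,3,4}

Answer: 0 1 3 4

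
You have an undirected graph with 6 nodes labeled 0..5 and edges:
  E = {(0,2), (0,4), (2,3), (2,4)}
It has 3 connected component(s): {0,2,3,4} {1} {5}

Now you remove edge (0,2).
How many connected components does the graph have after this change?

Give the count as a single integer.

Initial component count: 3
Remove (0,2): not a bridge. Count unchanged: 3.
  After removal, components: {0,2,3,4} {1} {5}
New component count: 3

Answer: 3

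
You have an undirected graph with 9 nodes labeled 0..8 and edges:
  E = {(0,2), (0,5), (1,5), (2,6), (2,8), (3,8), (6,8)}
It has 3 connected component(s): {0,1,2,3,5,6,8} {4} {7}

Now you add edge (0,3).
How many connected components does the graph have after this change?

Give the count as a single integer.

Answer: 3

Derivation:
Initial component count: 3
Add (0,3): endpoints already in same component. Count unchanged: 3.
New component count: 3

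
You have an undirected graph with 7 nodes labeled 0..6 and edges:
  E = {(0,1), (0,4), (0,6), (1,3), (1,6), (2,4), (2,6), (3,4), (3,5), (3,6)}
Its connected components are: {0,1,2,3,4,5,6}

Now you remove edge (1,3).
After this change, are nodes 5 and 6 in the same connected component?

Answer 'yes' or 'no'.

Answer: yes

Derivation:
Initial components: {0,1,2,3,4,5,6}
Removing edge (1,3): not a bridge — component count unchanged at 1.
New components: {0,1,2,3,4,5,6}
Are 5 and 6 in the same component? yes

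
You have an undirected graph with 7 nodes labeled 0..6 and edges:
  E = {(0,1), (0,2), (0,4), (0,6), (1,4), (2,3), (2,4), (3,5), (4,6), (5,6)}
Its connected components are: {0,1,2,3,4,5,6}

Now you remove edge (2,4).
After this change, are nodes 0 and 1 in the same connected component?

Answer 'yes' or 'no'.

Initial components: {0,1,2,3,4,5,6}
Removing edge (2,4): not a bridge — component count unchanged at 1.
New components: {0,1,2,3,4,5,6}
Are 0 and 1 in the same component? yes

Answer: yes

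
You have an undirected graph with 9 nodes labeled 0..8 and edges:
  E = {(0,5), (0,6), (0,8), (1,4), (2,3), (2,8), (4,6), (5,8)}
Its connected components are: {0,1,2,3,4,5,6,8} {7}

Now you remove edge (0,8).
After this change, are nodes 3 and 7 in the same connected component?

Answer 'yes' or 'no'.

Answer: no

Derivation:
Initial components: {0,1,2,3,4,5,6,8} {7}
Removing edge (0,8): not a bridge — component count unchanged at 2.
New components: {0,1,2,3,4,5,6,8} {7}
Are 3 and 7 in the same component? no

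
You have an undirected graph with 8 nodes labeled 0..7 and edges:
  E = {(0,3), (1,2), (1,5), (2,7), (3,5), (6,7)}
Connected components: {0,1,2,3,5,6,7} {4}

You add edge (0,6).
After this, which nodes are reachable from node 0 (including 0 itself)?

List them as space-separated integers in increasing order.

Answer: 0 1 2 3 5 6 7

Derivation:
Before: nodes reachable from 0: {0,1,2,3,5,6,7}
Adding (0,6): both endpoints already in same component. Reachability from 0 unchanged.
After: nodes reachable from 0: {0,1,2,3,5,6,7}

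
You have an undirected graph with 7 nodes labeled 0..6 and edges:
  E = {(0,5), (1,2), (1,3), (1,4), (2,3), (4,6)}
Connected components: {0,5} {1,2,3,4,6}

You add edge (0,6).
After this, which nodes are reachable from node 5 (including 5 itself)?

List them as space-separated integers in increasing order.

Answer: 0 1 2 3 4 5 6

Derivation:
Before: nodes reachable from 5: {0,5}
Adding (0,6): merges 5's component with another. Reachability grows.
After: nodes reachable from 5: {0,1,2,3,4,5,6}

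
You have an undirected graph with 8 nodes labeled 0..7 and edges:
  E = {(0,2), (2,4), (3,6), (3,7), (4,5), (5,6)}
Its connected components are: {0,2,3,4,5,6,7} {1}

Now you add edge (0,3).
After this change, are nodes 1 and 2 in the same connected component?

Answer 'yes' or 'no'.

Initial components: {0,2,3,4,5,6,7} {1}
Adding edge (0,3): both already in same component {0,2,3,4,5,6,7}. No change.
New components: {0,2,3,4,5,6,7} {1}
Are 1 and 2 in the same component? no

Answer: no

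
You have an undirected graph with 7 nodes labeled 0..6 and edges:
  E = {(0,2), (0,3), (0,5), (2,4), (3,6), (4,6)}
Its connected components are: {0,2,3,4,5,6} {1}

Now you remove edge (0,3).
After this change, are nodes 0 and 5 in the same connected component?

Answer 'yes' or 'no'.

Answer: yes

Derivation:
Initial components: {0,2,3,4,5,6} {1}
Removing edge (0,3): not a bridge — component count unchanged at 2.
New components: {0,2,3,4,5,6} {1}
Are 0 and 5 in the same component? yes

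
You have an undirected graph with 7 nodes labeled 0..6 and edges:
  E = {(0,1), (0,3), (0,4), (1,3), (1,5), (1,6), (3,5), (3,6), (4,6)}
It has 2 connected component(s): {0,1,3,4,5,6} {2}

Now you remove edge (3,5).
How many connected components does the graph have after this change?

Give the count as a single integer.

Answer: 2

Derivation:
Initial component count: 2
Remove (3,5): not a bridge. Count unchanged: 2.
  After removal, components: {0,1,3,4,5,6} {2}
New component count: 2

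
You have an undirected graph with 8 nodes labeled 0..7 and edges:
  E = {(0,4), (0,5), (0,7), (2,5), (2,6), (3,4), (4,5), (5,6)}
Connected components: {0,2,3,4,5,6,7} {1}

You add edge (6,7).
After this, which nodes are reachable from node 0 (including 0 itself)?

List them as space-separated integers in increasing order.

Answer: 0 2 3 4 5 6 7

Derivation:
Before: nodes reachable from 0: {0,2,3,4,5,6,7}
Adding (6,7): both endpoints already in same component. Reachability from 0 unchanged.
After: nodes reachable from 0: {0,2,3,4,5,6,7}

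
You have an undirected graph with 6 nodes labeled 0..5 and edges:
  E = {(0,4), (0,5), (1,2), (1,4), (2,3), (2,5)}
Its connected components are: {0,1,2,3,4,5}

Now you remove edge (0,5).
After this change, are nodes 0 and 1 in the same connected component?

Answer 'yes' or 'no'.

Initial components: {0,1,2,3,4,5}
Removing edge (0,5): not a bridge — component count unchanged at 1.
New components: {0,1,2,3,4,5}
Are 0 and 1 in the same component? yes

Answer: yes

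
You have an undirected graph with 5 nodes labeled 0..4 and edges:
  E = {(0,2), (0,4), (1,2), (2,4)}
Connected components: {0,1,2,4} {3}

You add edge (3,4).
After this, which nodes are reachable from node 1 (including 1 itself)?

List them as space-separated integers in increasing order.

Answer: 0 1 2 3 4

Derivation:
Before: nodes reachable from 1: {0,1,2,4}
Adding (3,4): merges 1's component with another. Reachability grows.
After: nodes reachable from 1: {0,1,2,3,4}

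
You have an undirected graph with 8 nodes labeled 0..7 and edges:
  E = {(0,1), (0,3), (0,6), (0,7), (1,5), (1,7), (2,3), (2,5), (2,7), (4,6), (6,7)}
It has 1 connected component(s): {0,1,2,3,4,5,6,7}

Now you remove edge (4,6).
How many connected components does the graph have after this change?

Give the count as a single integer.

Initial component count: 1
Remove (4,6): it was a bridge. Count increases: 1 -> 2.
  After removal, components: {0,1,2,3,5,6,7} {4}
New component count: 2

Answer: 2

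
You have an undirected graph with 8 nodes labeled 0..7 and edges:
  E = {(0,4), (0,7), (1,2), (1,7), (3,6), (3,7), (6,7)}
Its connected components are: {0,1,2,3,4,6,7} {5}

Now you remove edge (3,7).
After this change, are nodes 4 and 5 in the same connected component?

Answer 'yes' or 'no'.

Initial components: {0,1,2,3,4,6,7} {5}
Removing edge (3,7): not a bridge — component count unchanged at 2.
New components: {0,1,2,3,4,6,7} {5}
Are 4 and 5 in the same component? no

Answer: no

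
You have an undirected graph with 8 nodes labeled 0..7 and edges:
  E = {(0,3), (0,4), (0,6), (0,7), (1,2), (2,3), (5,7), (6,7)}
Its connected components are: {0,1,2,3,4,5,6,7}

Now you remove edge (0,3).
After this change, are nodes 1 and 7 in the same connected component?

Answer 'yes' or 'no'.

Initial components: {0,1,2,3,4,5,6,7}
Removing edge (0,3): it was a bridge — component count 1 -> 2.
New components: {0,4,5,6,7} {1,2,3}
Are 1 and 7 in the same component? no

Answer: no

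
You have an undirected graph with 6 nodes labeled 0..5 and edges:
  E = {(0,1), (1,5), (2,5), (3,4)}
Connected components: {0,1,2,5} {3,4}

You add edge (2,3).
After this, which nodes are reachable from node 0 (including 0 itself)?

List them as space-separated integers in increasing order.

Before: nodes reachable from 0: {0,1,2,5}
Adding (2,3): merges 0's component with another. Reachability grows.
After: nodes reachable from 0: {0,1,2,3,4,5}

Answer: 0 1 2 3 4 5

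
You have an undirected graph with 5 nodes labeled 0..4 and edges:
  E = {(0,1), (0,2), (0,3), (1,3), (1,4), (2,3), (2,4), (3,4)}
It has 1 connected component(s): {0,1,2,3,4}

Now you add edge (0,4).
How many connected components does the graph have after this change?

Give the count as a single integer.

Answer: 1

Derivation:
Initial component count: 1
Add (0,4): endpoints already in same component. Count unchanged: 1.
New component count: 1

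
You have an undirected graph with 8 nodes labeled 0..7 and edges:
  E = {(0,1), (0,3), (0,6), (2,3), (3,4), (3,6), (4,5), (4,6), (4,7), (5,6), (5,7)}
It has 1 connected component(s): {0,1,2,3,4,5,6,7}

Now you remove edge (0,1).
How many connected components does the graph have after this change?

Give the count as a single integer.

Answer: 2

Derivation:
Initial component count: 1
Remove (0,1): it was a bridge. Count increases: 1 -> 2.
  After removal, components: {0,2,3,4,5,6,7} {1}
New component count: 2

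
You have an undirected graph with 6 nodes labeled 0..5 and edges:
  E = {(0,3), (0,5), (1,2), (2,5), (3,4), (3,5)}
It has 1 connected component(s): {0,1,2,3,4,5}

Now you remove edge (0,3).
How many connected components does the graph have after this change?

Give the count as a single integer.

Initial component count: 1
Remove (0,3): not a bridge. Count unchanged: 1.
  After removal, components: {0,1,2,3,4,5}
New component count: 1

Answer: 1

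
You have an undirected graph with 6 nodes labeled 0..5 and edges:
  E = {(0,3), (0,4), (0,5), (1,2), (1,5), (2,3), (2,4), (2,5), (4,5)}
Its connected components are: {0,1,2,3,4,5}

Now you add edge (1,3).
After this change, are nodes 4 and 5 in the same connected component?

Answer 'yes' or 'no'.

Answer: yes

Derivation:
Initial components: {0,1,2,3,4,5}
Adding edge (1,3): both already in same component {0,1,2,3,4,5}. No change.
New components: {0,1,2,3,4,5}
Are 4 and 5 in the same component? yes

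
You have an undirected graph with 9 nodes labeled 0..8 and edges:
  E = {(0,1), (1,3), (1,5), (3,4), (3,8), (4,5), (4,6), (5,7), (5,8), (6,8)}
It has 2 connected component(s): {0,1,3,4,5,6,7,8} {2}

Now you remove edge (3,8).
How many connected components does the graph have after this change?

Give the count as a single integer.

Answer: 2

Derivation:
Initial component count: 2
Remove (3,8): not a bridge. Count unchanged: 2.
  After removal, components: {0,1,3,4,5,6,7,8} {2}
New component count: 2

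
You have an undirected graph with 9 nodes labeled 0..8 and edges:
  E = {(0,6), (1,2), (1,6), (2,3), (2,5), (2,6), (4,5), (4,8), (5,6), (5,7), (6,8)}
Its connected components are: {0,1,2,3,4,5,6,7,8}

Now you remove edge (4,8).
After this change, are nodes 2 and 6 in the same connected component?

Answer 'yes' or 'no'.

Initial components: {0,1,2,3,4,5,6,7,8}
Removing edge (4,8): not a bridge — component count unchanged at 1.
New components: {0,1,2,3,4,5,6,7,8}
Are 2 and 6 in the same component? yes

Answer: yes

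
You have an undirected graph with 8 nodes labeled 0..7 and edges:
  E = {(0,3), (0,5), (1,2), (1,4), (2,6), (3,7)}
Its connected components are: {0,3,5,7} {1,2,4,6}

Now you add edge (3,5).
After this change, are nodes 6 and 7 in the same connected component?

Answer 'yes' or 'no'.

Answer: no

Derivation:
Initial components: {0,3,5,7} {1,2,4,6}
Adding edge (3,5): both already in same component {0,3,5,7}. No change.
New components: {0,3,5,7} {1,2,4,6}
Are 6 and 7 in the same component? no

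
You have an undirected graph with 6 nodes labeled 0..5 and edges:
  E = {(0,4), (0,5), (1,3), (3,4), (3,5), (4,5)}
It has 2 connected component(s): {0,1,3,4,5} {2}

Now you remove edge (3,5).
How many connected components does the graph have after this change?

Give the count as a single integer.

Initial component count: 2
Remove (3,5): not a bridge. Count unchanged: 2.
  After removal, components: {0,1,3,4,5} {2}
New component count: 2

Answer: 2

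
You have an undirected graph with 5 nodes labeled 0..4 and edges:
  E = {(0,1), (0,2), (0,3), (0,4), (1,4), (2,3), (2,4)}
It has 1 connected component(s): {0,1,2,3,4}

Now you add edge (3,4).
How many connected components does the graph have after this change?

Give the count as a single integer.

Initial component count: 1
Add (3,4): endpoints already in same component. Count unchanged: 1.
New component count: 1

Answer: 1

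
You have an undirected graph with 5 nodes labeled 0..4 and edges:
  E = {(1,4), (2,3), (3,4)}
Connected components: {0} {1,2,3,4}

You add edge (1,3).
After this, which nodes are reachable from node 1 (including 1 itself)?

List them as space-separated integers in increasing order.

Before: nodes reachable from 1: {1,2,3,4}
Adding (1,3): both endpoints already in same component. Reachability from 1 unchanged.
After: nodes reachable from 1: {1,2,3,4}

Answer: 1 2 3 4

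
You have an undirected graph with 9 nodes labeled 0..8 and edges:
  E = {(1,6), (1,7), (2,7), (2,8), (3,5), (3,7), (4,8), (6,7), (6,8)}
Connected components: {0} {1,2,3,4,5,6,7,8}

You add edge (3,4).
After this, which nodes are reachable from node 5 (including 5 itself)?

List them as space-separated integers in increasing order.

Answer: 1 2 3 4 5 6 7 8

Derivation:
Before: nodes reachable from 5: {1,2,3,4,5,6,7,8}
Adding (3,4): both endpoints already in same component. Reachability from 5 unchanged.
After: nodes reachable from 5: {1,2,3,4,5,6,7,8}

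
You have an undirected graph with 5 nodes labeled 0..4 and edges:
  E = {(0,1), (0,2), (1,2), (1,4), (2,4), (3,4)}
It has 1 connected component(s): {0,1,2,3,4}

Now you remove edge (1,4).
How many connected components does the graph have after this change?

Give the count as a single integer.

Answer: 1

Derivation:
Initial component count: 1
Remove (1,4): not a bridge. Count unchanged: 1.
  After removal, components: {0,1,2,3,4}
New component count: 1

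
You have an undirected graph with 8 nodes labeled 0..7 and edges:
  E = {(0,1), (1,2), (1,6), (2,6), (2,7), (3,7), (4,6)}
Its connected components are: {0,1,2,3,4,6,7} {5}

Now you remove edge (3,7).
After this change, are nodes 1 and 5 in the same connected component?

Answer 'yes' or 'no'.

Answer: no

Derivation:
Initial components: {0,1,2,3,4,6,7} {5}
Removing edge (3,7): it was a bridge — component count 2 -> 3.
New components: {0,1,2,4,6,7} {3} {5}
Are 1 and 5 in the same component? no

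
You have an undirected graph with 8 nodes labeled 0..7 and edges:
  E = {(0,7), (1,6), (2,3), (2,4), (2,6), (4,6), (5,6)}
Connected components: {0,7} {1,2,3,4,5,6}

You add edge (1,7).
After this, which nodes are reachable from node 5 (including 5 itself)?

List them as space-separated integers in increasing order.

Answer: 0 1 2 3 4 5 6 7

Derivation:
Before: nodes reachable from 5: {1,2,3,4,5,6}
Adding (1,7): merges 5's component with another. Reachability grows.
After: nodes reachable from 5: {0,1,2,3,4,5,6,7}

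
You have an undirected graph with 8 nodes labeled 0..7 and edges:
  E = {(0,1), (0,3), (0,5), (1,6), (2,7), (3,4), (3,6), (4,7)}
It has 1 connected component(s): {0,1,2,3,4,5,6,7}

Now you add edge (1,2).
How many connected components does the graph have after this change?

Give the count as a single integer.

Answer: 1

Derivation:
Initial component count: 1
Add (1,2): endpoints already in same component. Count unchanged: 1.
New component count: 1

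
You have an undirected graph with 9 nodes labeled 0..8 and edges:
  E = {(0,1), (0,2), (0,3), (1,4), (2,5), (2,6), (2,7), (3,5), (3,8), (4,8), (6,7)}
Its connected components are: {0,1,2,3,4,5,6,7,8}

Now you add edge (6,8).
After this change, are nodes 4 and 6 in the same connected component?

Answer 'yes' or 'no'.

Initial components: {0,1,2,3,4,5,6,7,8}
Adding edge (6,8): both already in same component {0,1,2,3,4,5,6,7,8}. No change.
New components: {0,1,2,3,4,5,6,7,8}
Are 4 and 6 in the same component? yes

Answer: yes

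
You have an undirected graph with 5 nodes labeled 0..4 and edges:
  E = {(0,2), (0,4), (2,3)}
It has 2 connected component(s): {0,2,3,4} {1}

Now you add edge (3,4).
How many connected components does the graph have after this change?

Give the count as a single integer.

Initial component count: 2
Add (3,4): endpoints already in same component. Count unchanged: 2.
New component count: 2

Answer: 2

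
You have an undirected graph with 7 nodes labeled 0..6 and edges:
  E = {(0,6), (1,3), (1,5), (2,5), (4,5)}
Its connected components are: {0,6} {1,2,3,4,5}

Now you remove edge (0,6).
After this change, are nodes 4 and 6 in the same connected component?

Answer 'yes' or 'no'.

Initial components: {0,6} {1,2,3,4,5}
Removing edge (0,6): it was a bridge — component count 2 -> 3.
New components: {0} {1,2,3,4,5} {6}
Are 4 and 6 in the same component? no

Answer: no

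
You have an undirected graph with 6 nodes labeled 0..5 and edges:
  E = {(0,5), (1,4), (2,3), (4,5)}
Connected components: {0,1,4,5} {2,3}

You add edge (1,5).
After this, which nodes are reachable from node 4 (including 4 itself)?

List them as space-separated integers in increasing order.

Answer: 0 1 4 5

Derivation:
Before: nodes reachable from 4: {0,1,4,5}
Adding (1,5): both endpoints already in same component. Reachability from 4 unchanged.
After: nodes reachable from 4: {0,1,4,5}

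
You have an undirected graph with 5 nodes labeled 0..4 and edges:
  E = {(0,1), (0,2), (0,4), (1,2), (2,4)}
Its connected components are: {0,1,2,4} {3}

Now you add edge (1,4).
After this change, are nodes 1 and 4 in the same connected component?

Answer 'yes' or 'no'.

Initial components: {0,1,2,4} {3}
Adding edge (1,4): both already in same component {0,1,2,4}. No change.
New components: {0,1,2,4} {3}
Are 1 and 4 in the same component? yes

Answer: yes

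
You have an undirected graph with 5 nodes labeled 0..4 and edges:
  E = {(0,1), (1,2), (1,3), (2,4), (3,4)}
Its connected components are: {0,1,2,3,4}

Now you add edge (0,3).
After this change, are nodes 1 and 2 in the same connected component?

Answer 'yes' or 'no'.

Initial components: {0,1,2,3,4}
Adding edge (0,3): both already in same component {0,1,2,3,4}. No change.
New components: {0,1,2,3,4}
Are 1 and 2 in the same component? yes

Answer: yes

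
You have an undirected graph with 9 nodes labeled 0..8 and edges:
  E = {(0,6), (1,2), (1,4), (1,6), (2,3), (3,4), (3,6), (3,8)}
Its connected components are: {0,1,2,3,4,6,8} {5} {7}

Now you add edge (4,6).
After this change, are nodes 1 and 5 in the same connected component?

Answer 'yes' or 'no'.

Answer: no

Derivation:
Initial components: {0,1,2,3,4,6,8} {5} {7}
Adding edge (4,6): both already in same component {0,1,2,3,4,6,8}. No change.
New components: {0,1,2,3,4,6,8} {5} {7}
Are 1 and 5 in the same component? no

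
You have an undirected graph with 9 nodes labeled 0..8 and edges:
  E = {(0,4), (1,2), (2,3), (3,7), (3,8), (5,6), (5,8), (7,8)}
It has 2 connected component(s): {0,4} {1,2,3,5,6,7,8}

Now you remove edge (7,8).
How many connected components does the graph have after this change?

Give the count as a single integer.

Answer: 2

Derivation:
Initial component count: 2
Remove (7,8): not a bridge. Count unchanged: 2.
  After removal, components: {0,4} {1,2,3,5,6,7,8}
New component count: 2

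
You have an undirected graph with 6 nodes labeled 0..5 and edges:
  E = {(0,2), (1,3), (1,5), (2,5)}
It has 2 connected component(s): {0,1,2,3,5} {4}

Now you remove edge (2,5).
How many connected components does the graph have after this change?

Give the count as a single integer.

Answer: 3

Derivation:
Initial component count: 2
Remove (2,5): it was a bridge. Count increases: 2 -> 3.
  After removal, components: {0,2} {1,3,5} {4}
New component count: 3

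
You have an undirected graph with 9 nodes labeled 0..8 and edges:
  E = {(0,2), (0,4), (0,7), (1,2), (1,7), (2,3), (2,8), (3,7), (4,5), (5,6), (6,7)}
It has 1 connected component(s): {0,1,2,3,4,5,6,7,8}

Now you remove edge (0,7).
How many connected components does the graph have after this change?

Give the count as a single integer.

Initial component count: 1
Remove (0,7): not a bridge. Count unchanged: 1.
  After removal, components: {0,1,2,3,4,5,6,7,8}
New component count: 1

Answer: 1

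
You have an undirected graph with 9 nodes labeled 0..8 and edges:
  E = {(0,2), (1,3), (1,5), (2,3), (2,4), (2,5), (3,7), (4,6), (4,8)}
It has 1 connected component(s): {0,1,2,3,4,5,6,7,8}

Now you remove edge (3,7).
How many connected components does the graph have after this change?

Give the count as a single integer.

Initial component count: 1
Remove (3,7): it was a bridge. Count increases: 1 -> 2.
  After removal, components: {0,1,2,3,4,5,6,8} {7}
New component count: 2

Answer: 2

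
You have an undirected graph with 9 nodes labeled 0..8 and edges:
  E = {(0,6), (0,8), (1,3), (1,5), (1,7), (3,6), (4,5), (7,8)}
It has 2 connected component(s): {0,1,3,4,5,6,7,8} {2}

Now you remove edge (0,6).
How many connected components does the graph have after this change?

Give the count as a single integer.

Answer: 2

Derivation:
Initial component count: 2
Remove (0,6): not a bridge. Count unchanged: 2.
  After removal, components: {0,1,3,4,5,6,7,8} {2}
New component count: 2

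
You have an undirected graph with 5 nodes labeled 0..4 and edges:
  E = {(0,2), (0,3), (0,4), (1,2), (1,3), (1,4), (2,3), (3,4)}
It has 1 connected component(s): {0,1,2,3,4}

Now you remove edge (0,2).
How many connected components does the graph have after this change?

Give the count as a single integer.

Answer: 1

Derivation:
Initial component count: 1
Remove (0,2): not a bridge. Count unchanged: 1.
  After removal, components: {0,1,2,3,4}
New component count: 1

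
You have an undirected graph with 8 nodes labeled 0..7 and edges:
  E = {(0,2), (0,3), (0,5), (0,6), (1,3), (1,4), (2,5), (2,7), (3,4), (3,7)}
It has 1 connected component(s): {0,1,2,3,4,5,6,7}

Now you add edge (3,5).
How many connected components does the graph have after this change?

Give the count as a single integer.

Answer: 1

Derivation:
Initial component count: 1
Add (3,5): endpoints already in same component. Count unchanged: 1.
New component count: 1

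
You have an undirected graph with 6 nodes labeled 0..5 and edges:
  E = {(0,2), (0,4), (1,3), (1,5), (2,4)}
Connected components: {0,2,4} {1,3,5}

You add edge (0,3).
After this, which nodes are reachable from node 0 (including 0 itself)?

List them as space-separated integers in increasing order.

Before: nodes reachable from 0: {0,2,4}
Adding (0,3): merges 0's component with another. Reachability grows.
After: nodes reachable from 0: {0,1,2,3,4,5}

Answer: 0 1 2 3 4 5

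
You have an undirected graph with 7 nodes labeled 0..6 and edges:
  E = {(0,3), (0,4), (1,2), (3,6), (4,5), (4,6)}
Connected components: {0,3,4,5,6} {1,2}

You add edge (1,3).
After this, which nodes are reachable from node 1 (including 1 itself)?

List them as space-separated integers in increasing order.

Before: nodes reachable from 1: {1,2}
Adding (1,3): merges 1's component with another. Reachability grows.
After: nodes reachable from 1: {0,1,2,3,4,5,6}

Answer: 0 1 2 3 4 5 6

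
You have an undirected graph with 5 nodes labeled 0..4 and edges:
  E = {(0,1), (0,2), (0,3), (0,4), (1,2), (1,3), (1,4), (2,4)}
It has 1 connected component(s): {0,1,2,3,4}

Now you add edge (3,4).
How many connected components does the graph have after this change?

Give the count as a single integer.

Initial component count: 1
Add (3,4): endpoints already in same component. Count unchanged: 1.
New component count: 1

Answer: 1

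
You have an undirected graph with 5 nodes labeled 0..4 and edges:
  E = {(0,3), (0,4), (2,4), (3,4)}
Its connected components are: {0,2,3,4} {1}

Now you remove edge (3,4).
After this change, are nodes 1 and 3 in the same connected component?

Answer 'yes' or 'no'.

Initial components: {0,2,3,4} {1}
Removing edge (3,4): not a bridge — component count unchanged at 2.
New components: {0,2,3,4} {1}
Are 1 and 3 in the same component? no

Answer: no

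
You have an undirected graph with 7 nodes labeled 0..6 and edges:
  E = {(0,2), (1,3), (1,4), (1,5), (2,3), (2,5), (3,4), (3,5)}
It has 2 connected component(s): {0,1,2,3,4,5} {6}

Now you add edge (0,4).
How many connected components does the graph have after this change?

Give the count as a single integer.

Initial component count: 2
Add (0,4): endpoints already in same component. Count unchanged: 2.
New component count: 2

Answer: 2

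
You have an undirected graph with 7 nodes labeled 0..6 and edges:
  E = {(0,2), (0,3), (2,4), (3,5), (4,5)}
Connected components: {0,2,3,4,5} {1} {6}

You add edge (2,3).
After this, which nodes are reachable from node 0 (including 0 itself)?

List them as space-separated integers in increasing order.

Answer: 0 2 3 4 5

Derivation:
Before: nodes reachable from 0: {0,2,3,4,5}
Adding (2,3): both endpoints already in same component. Reachability from 0 unchanged.
After: nodes reachable from 0: {0,2,3,4,5}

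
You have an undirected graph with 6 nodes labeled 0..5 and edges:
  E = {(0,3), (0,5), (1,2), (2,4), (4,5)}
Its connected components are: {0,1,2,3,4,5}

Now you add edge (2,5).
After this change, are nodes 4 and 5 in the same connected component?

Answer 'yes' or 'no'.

Answer: yes

Derivation:
Initial components: {0,1,2,3,4,5}
Adding edge (2,5): both already in same component {0,1,2,3,4,5}. No change.
New components: {0,1,2,3,4,5}
Are 4 and 5 in the same component? yes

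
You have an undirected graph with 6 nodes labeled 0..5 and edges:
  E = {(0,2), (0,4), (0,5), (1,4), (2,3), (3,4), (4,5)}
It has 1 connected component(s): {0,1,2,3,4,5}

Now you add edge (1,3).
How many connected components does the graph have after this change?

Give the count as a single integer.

Answer: 1

Derivation:
Initial component count: 1
Add (1,3): endpoints already in same component. Count unchanged: 1.
New component count: 1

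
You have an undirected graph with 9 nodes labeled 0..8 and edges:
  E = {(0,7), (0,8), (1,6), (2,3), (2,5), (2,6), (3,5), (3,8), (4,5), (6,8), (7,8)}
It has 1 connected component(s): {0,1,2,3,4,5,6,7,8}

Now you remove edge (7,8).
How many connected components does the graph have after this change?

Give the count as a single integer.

Initial component count: 1
Remove (7,8): not a bridge. Count unchanged: 1.
  After removal, components: {0,1,2,3,4,5,6,7,8}
New component count: 1

Answer: 1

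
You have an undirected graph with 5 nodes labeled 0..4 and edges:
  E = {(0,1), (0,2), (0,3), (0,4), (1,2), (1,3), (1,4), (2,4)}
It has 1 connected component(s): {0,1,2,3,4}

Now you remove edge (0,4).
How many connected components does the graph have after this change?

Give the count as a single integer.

Initial component count: 1
Remove (0,4): not a bridge. Count unchanged: 1.
  After removal, components: {0,1,2,3,4}
New component count: 1

Answer: 1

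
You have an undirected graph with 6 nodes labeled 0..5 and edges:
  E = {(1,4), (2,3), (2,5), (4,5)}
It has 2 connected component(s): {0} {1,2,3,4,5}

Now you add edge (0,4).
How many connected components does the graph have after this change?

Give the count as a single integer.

Initial component count: 2
Add (0,4): merges two components. Count decreases: 2 -> 1.
New component count: 1

Answer: 1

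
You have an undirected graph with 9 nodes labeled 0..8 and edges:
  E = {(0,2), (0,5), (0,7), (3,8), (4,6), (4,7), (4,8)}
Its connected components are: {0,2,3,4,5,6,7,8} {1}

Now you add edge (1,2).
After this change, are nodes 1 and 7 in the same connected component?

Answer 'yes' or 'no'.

Initial components: {0,2,3,4,5,6,7,8} {1}
Adding edge (1,2): merges {1} and {0,2,3,4,5,6,7,8}.
New components: {0,1,2,3,4,5,6,7,8}
Are 1 and 7 in the same component? yes

Answer: yes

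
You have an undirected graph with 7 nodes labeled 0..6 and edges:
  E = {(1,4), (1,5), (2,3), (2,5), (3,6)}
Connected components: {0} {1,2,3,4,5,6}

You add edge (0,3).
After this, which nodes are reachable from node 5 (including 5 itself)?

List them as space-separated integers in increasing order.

Answer: 0 1 2 3 4 5 6

Derivation:
Before: nodes reachable from 5: {1,2,3,4,5,6}
Adding (0,3): merges 5's component with another. Reachability grows.
After: nodes reachable from 5: {0,1,2,3,4,5,6}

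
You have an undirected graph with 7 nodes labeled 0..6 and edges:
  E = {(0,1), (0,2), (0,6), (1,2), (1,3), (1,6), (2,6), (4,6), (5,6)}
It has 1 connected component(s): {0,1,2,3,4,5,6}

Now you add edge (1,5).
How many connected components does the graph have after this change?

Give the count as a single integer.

Initial component count: 1
Add (1,5): endpoints already in same component. Count unchanged: 1.
New component count: 1

Answer: 1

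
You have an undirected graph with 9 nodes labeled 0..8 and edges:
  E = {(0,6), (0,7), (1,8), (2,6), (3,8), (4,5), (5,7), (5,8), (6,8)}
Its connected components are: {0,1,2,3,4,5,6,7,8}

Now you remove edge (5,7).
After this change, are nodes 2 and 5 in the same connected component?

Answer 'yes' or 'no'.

Answer: yes

Derivation:
Initial components: {0,1,2,3,4,5,6,7,8}
Removing edge (5,7): not a bridge — component count unchanged at 1.
New components: {0,1,2,3,4,5,6,7,8}
Are 2 and 5 in the same component? yes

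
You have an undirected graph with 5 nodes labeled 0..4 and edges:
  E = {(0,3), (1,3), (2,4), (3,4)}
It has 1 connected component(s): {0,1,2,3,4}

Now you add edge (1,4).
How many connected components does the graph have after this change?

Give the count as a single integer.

Answer: 1

Derivation:
Initial component count: 1
Add (1,4): endpoints already in same component. Count unchanged: 1.
New component count: 1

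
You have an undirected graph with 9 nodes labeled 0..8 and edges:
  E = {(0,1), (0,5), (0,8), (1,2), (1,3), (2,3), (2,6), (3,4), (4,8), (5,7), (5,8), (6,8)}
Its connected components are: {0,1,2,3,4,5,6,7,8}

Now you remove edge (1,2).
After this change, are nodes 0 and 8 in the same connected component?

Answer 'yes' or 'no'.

Answer: yes

Derivation:
Initial components: {0,1,2,3,4,5,6,7,8}
Removing edge (1,2): not a bridge — component count unchanged at 1.
New components: {0,1,2,3,4,5,6,7,8}
Are 0 and 8 in the same component? yes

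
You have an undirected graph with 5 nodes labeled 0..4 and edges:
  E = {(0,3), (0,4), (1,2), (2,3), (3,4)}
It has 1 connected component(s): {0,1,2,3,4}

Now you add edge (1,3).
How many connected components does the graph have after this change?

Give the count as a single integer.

Initial component count: 1
Add (1,3): endpoints already in same component. Count unchanged: 1.
New component count: 1

Answer: 1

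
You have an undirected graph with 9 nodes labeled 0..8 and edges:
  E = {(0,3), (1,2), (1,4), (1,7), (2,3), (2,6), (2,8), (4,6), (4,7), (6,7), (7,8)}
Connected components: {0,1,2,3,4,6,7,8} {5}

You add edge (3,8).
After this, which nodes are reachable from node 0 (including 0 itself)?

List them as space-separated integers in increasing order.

Before: nodes reachable from 0: {0,1,2,3,4,6,7,8}
Adding (3,8): both endpoints already in same component. Reachability from 0 unchanged.
After: nodes reachable from 0: {0,1,2,3,4,6,7,8}

Answer: 0 1 2 3 4 6 7 8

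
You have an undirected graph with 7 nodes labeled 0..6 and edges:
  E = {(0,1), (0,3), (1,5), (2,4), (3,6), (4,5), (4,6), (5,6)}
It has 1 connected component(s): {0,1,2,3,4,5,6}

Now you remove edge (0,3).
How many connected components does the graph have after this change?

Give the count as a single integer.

Initial component count: 1
Remove (0,3): not a bridge. Count unchanged: 1.
  After removal, components: {0,1,2,3,4,5,6}
New component count: 1

Answer: 1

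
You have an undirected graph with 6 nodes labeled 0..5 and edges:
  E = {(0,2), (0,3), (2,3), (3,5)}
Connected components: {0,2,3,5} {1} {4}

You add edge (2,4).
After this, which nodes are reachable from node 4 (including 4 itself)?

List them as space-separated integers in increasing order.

Answer: 0 2 3 4 5

Derivation:
Before: nodes reachable from 4: {4}
Adding (2,4): merges 4's component with another. Reachability grows.
After: nodes reachable from 4: {0,2,3,4,5}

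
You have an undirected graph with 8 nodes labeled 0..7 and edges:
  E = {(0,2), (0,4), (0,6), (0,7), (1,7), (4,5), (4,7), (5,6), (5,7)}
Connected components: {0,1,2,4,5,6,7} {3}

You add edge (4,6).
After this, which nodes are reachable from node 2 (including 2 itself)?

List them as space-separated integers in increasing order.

Before: nodes reachable from 2: {0,1,2,4,5,6,7}
Adding (4,6): both endpoints already in same component. Reachability from 2 unchanged.
After: nodes reachable from 2: {0,1,2,4,5,6,7}

Answer: 0 1 2 4 5 6 7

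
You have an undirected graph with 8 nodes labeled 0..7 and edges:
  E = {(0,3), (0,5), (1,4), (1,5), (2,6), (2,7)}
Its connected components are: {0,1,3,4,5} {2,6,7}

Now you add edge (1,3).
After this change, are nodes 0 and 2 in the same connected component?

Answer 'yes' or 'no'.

Initial components: {0,1,3,4,5} {2,6,7}
Adding edge (1,3): both already in same component {0,1,3,4,5}. No change.
New components: {0,1,3,4,5} {2,6,7}
Are 0 and 2 in the same component? no

Answer: no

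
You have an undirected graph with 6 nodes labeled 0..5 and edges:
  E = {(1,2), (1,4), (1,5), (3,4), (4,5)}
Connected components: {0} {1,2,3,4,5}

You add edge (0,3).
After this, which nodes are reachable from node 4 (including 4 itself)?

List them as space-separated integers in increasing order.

Before: nodes reachable from 4: {1,2,3,4,5}
Adding (0,3): merges 4's component with another. Reachability grows.
After: nodes reachable from 4: {0,1,2,3,4,5}

Answer: 0 1 2 3 4 5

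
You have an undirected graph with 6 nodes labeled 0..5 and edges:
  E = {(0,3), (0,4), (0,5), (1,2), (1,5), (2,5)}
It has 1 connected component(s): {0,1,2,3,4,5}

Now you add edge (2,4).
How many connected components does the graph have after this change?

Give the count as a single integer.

Answer: 1

Derivation:
Initial component count: 1
Add (2,4): endpoints already in same component. Count unchanged: 1.
New component count: 1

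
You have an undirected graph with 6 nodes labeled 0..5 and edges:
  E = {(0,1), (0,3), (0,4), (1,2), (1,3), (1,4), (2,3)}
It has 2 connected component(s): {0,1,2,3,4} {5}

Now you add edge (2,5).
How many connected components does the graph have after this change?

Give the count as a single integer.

Initial component count: 2
Add (2,5): merges two components. Count decreases: 2 -> 1.
New component count: 1

Answer: 1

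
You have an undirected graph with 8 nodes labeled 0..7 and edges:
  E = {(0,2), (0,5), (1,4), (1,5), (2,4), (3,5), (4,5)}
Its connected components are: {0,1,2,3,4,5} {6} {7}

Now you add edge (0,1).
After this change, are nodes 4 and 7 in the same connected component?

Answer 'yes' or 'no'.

Answer: no

Derivation:
Initial components: {0,1,2,3,4,5} {6} {7}
Adding edge (0,1): both already in same component {0,1,2,3,4,5}. No change.
New components: {0,1,2,3,4,5} {6} {7}
Are 4 and 7 in the same component? no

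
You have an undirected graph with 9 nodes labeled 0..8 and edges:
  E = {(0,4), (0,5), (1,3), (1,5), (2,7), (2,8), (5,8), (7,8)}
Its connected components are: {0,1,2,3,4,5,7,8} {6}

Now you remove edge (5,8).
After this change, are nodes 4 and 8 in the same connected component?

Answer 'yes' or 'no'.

Initial components: {0,1,2,3,4,5,7,8} {6}
Removing edge (5,8): it was a bridge — component count 2 -> 3.
New components: {0,1,3,4,5} {2,7,8} {6}
Are 4 and 8 in the same component? no

Answer: no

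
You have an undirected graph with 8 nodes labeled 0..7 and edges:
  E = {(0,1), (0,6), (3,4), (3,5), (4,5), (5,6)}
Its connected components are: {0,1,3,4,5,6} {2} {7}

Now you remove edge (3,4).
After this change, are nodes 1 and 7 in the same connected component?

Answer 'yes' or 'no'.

Initial components: {0,1,3,4,5,6} {2} {7}
Removing edge (3,4): not a bridge — component count unchanged at 3.
New components: {0,1,3,4,5,6} {2} {7}
Are 1 and 7 in the same component? no

Answer: no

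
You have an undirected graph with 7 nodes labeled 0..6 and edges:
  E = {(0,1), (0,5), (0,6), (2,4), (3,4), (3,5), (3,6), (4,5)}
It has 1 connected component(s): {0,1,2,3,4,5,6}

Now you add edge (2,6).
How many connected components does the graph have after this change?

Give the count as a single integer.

Initial component count: 1
Add (2,6): endpoints already in same component. Count unchanged: 1.
New component count: 1

Answer: 1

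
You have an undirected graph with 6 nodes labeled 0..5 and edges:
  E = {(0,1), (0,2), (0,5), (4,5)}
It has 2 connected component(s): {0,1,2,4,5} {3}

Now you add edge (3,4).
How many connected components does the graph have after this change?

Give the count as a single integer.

Initial component count: 2
Add (3,4): merges two components. Count decreases: 2 -> 1.
New component count: 1

Answer: 1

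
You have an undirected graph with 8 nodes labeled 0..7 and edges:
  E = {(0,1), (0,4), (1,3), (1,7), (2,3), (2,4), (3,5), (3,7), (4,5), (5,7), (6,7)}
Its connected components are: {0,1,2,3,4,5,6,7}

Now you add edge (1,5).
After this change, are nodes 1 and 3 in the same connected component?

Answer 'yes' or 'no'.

Answer: yes

Derivation:
Initial components: {0,1,2,3,4,5,6,7}
Adding edge (1,5): both already in same component {0,1,2,3,4,5,6,7}. No change.
New components: {0,1,2,3,4,5,6,7}
Are 1 and 3 in the same component? yes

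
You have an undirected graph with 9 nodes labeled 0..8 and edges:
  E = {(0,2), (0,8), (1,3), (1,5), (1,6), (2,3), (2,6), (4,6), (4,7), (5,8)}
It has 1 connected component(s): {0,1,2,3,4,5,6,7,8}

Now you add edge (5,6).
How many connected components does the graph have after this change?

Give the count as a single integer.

Answer: 1

Derivation:
Initial component count: 1
Add (5,6): endpoints already in same component. Count unchanged: 1.
New component count: 1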